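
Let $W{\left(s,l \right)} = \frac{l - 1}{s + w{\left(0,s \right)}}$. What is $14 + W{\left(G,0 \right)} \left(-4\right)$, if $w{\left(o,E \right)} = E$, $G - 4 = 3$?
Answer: $\frac{100}{7} \approx 14.286$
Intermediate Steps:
$G = 7$ ($G = 4 + 3 = 7$)
$W{\left(s,l \right)} = \frac{-1 + l}{2 s}$ ($W{\left(s,l \right)} = \frac{l - 1}{s + s} = \frac{-1 + l}{2 s}$)
$14 + W{\left(G,0 \right)} \left(-4\right) = 14 + \frac{-1 + 0}{2 \cdot 7} \left(-4\right) = 14 + \frac{1}{2} \cdot \frac{1}{7} \left(-1\right) \left(-4\right) = 14 - - \frac{2}{7} = 14 + \frac{2}{7} = \frac{100}{7}$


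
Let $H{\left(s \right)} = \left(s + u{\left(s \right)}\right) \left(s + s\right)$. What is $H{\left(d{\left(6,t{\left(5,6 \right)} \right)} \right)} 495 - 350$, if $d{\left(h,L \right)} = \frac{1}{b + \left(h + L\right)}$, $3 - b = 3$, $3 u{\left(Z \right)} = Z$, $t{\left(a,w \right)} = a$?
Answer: $- \frac{3730}{11} \approx -339.09$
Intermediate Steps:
$u{\left(Z \right)} = \frac{Z}{3}$
$b = 0$ ($b = 3 - 3 = 0$)
$d{\left(h,L \right)} = \frac{1}{L + h}$ ($d{\left(h,L \right)} = \frac{1}{0 + \left(h + L\right)} = \frac{1}{0 + \left(L + h\right)} = \frac{1}{L + h}$)
$H{\left(s \right)} = \frac{8 s^{2}}{3}$ ($H{\left(s \right)} = \left(s + \frac{s}{3}\right) \left(s + s\right) = \frac{4 s}{3} \cdot 2 s = \frac{8 s^{2}}{3}$)
$H{\left(d{\left(6,t{\left(5,6 \right)} \right)} \right)} 495 - 350 = \frac{8 \left(\frac{1}{5 + 6}\right)^{2}}{3} \cdot 495 - 350 = \frac{8 \left(\frac{1}{11}\right)^{2}}{3} \cdot 495 - 350 = \frac{8}{3 \cdot 121} \cdot 495 - 350 = \frac{8}{3} \cdot \frac{1}{121} \cdot 495 - 350 = \frac{8}{363} \cdot 495 - 350 = \frac{120}{11} - 350 = - \frac{3730}{11}$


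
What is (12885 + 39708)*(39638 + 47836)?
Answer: 4600520082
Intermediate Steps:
(12885 + 39708)*(39638 + 47836) = 52593*87474 = 4600520082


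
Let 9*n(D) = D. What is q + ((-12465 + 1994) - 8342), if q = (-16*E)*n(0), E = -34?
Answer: -18813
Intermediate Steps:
n(D) = D/9
q = 0 (q = (-16*(-34))*((⅑)*0) = 544*0 = 0)
q + ((-12465 + 1994) - 8342) = 0 + ((-12465 + 1994) - 8342) = 0 + (-10471 - 8342) = 0 - 18813 = -18813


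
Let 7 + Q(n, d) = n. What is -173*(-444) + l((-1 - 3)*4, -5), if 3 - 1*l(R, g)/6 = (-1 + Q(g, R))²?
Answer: 75816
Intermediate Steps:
Q(n, d) = -7 + n
l(R, g) = 18 - 6*(-8 + g)² (l(R, g) = 18 - 6*(-1 + (-7 + g))² = 18 - 6*(-8 + g)²)
-173*(-444) + l((-1 - 3)*4, -5) = -173*(-444) + (18 - 6*(-8 - 5)²) = 76812 + (18 - 6*(-13)²) = 76812 + (18 - 6*169) = 76812 + (18 - 1014) = 76812 - 996 = 75816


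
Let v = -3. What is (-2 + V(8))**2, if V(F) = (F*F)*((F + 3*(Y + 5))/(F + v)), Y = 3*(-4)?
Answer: 708964/25 ≈ 28359.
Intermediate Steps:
Y = -12
V(F) = F**2*(-21 + F)/(-3 + F) (V(F) = (F*F)*((F + 3*(-12 + 5))/(F - 3)) = F**2*((F + 3*(-7))/(-3 + F)) = F**2*((F - 21)/(-3 + F)) = F**2*((-21 + F)/(-3 + F)) = F**2*(-21 + F)/(-3 + F))
(-2 + V(8))**2 = (-2 + 8**2*(-21 + 8)/(-3 + 8))**2 = (-2 + 64*(-13)/5)**2 = (-2 + 64*(1/5)*(-13))**2 = (-2 - 832/5)**2 = (-842/5)**2 = 708964/25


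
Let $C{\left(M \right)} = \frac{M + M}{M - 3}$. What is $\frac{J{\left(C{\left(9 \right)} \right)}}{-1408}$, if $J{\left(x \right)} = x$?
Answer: $- \frac{3}{1408} \approx -0.0021307$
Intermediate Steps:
$C{\left(M \right)} = \frac{2 M}{-3 + M}$
$\frac{J{\left(C{\left(9 \right)} \right)}}{-1408} = \frac{2 \cdot 9 \frac{1}{-3 + 9}}{-1408} = 2 \cdot 9 \cdot \frac{1}{6} \left(- \frac{1}{1408}\right) = 3 \left(- \frac{1}{1408}\right) = - \frac{3}{1408}$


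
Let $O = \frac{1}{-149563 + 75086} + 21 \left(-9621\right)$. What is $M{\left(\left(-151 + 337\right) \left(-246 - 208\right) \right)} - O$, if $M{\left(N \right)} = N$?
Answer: $\frac{8758271770}{74477} \approx 1.176 \cdot 10^{5}$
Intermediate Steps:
$O = - \frac{15047407558}{74477}$ ($O = \frac{1}{-74477} - 202041 = - \frac{1}{74477} - 202041 = - \frac{15047407558}{74477} \approx -2.0204 \cdot 10^{5}$)
$M{\left(\left(-151 + 337\right) \left(-246 - 208\right) \right)} - O = \left(-151 + 337\right) \left(-246 - 208\right) - - \frac{15047407558}{74477} = 186 \left(-454\right) + \frac{15047407558}{74477} = -84444 + \frac{15047407558}{74477} = \frac{8758271770}{74477}$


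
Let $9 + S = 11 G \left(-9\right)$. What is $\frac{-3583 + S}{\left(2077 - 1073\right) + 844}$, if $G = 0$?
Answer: $- \frac{449}{231} \approx -1.9437$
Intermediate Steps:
$S = -9$ ($S = -9 + 11 \cdot 0 \left(-9\right) = -9 + 0 \left(-9\right) = -9 + 0 = -9$)
$\frac{-3583 + S}{\left(2077 - 1073\right) + 844} = \frac{-3583 - 9}{\left(2077 - 1073\right) + 844} = - \frac{3592}{\left(2077 - 1073\right) + 844} = - \frac{3592}{1004 + 844} = - \frac{3592}{1848} = \left(-3592\right) \frac{1}{1848} = - \frac{449}{231}$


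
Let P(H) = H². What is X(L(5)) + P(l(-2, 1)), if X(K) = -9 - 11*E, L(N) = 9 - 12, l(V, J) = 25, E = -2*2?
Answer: 660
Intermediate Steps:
E = -4
L(N) = -3
X(K) = 35 (X(K) = -9 - 11*(-4) = -9 + 44 = 35)
X(L(5)) + P(l(-2, 1)) = 35 + 25² = 35 + 625 = 660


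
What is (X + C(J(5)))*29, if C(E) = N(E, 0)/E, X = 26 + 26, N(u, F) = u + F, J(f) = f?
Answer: 1537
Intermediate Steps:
N(u, F) = F + u
X = 52
C(E) = 1 (C(E) = (0 + E)/E = E/E = 1)
(X + C(J(5)))*29 = (52 + 1)*29 = 53*29 = 1537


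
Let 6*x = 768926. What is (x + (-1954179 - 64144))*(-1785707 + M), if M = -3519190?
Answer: 10027150089294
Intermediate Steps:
x = 384463/3 (x = (⅙)*768926 = 384463/3 ≈ 1.2815e+5)
(x + (-1954179 - 64144))*(-1785707 + M) = (384463/3 + (-1954179 - 64144))*(-1785707 - 3519190) = (384463/3 - 2018323)*(-5304897) = -5670506/3*(-5304897) = 10027150089294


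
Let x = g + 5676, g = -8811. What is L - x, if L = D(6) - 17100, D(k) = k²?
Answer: -13929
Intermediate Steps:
L = -17064 (L = 6² - 17100 = 36 - 17100 = -17064)
x = -3135 (x = -8811 + 5676 = -3135)
L - x = -17064 - 1*(-3135) = -17064 + 3135 = -13929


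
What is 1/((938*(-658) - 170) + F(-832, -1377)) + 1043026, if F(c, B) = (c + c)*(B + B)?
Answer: 4135892223333/3965282 ≈ 1.0430e+6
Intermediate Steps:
F(c, B) = 4*B*c (F(c, B) = (2*c)*(2*B) = 4*B*c)
1/((938*(-658) - 170) + F(-832, -1377)) + 1043026 = 1/((938*(-658) - 170) + 4*(-1377)*(-832)) + 1043026 = 1/((-617204 - 170) + 4582656) + 1043026 = 1/(-617374 + 4582656) + 1043026 = 1/3965282 + 1043026 = 4135892223333/3965282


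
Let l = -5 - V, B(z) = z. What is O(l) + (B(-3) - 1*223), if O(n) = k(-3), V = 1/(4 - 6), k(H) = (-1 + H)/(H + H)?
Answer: -676/3 ≈ -225.33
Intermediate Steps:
k(H) = (-1 + H)/(2*H) (k(H) = (-1 + H)/((2*H)) = (-1 + H)*(1/(2*H)) = (-1 + H)/(2*H))
V = -1/2 (V = 1/(-2) = -1/2 ≈ -0.50000)
l = -9/2 (l = -5 - 1*(-1/2) = -5 + 1/2 = -9/2 ≈ -4.5000)
O(n) = 2/3 (O(n) = (1/2)*(-1 - 3)/(-3) = (1/2)*(-1/3)*(-4) = 2/3)
O(l) + (B(-3) - 1*223) = 2/3 + (-3 - 1*223) = 2/3 + (-3 - 223) = 2/3 - 226 = -676/3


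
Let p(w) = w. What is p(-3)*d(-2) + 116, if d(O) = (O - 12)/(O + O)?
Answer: 211/2 ≈ 105.50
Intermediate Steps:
d(O) = (-12 + O)/(2*O) (d(O) = (-12 + O)/((2*O)) = (-12 + O)*(1/(2*O)) = (-12 + O)/(2*O))
p(-3)*d(-2) + 116 = -3*(-12 - 2)/(2*(-2)) + 116 = -3*(-1)*(-14)/(2*2) + 116 = -3*7/2 + 116 = -21/2 + 116 = 211/2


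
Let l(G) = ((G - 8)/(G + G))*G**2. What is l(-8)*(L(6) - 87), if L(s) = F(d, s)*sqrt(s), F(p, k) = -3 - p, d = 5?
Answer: -5568 - 512*sqrt(6) ≈ -6822.1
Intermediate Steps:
l(G) = G*(-8 + G)/2 (l(G) = ((-8 + G)/((2*G)))*G**2 = ((-8 + G)*(1/(2*G)))*G**2 = ((-8 + G)/(2*G))*G**2 = G*(-8 + G)/2)
L(s) = -8*sqrt(s) (L(s) = (-3 - 1*5)*sqrt(s) = (-3 - 5)*sqrt(s) = -8*sqrt(s))
l(-8)*(L(6) - 87) = ((1/2)*(-8)*(-8 - 8))*(-8*sqrt(6) - 87) = ((1/2)*(-8)*(-16))*(-87 - 8*sqrt(6)) = 64*(-87 - 8*sqrt(6)) = -5568 - 512*sqrt(6)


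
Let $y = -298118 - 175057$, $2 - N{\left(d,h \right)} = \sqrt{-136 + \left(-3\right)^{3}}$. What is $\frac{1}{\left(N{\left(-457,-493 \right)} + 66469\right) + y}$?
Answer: $\frac{i}{\sqrt{163} - 406704 i} \approx -2.4588 \cdot 10^{-6} + 7.7186 \cdot 10^{-11} i$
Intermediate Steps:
$N{\left(d,h \right)} = 2 - i \sqrt{163}$ ($N{\left(d,h \right)} = 2 - \sqrt{-136 + \left(-3\right)^{3}} = 2 - \sqrt{-136 - 27} = 2 - \sqrt{-163} = 2 - i \sqrt{163}$)
$y = -473175$
$\frac{1}{\left(N{\left(-457,-493 \right)} + 66469\right) + y} = \frac{1}{\left(\left(2 - i \sqrt{163}\right) + 66469\right) - 473175} = \frac{1}{\left(66471 - i \sqrt{163}\right) - 473175} = \frac{1}{-406704 - i \sqrt{163}}$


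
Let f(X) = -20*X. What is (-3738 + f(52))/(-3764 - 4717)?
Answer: 4778/8481 ≈ 0.56338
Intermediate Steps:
(-3738 + f(52))/(-3764 - 4717) = (-3738 - 20*52)/(-3764 - 4717) = (-3738 - 1040)/(-8481) = -4778*(-1/8481) = 4778/8481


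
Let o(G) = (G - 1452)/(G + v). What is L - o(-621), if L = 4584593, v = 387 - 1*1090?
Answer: 6069999059/1324 ≈ 4.5846e+6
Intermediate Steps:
v = -703 (v = 387 - 1090 = -703)
o(G) = (-1452 + G)/(-703 + G) (o(G) = (G - 1452)/(G - 703) = (-1452 + G)/(-703 + G))
L - o(-621) = 4584593 - (-1452 - 621)/(-703 - 621) = 4584593 - (-2073)/(-1324) = 4584593 - (-1)*(-2073)/1324 = 4584593 - 1*2073/1324 = 4584593 - 2073/1324 = 6069999059/1324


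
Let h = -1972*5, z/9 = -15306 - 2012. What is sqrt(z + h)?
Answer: I*sqrt(165722) ≈ 407.09*I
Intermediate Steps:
z = -155862 (z = 9*(-15306 - 2012) = 9*(-17318) = -155862)
h = -9860
sqrt(z + h) = sqrt(-155862 - 9860) = sqrt(-165722) = I*sqrt(165722)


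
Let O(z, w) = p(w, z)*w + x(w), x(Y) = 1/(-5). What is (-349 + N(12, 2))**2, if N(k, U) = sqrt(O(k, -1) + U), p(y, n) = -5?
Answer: (1745 - sqrt(170))**2/25 ≈ 1.1999e+5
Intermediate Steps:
x(Y) = -1/5
O(z, w) = -1/5 - 5*w (O(z, w) = -5*w - 1/5 = -1/5 - 5*w)
N(k, U) = sqrt(24/5 + U) (N(k, U) = sqrt((-1/5 - 5*(-1)) + U) = sqrt((-1/5 + 5) + U) = sqrt(24/5 + U))
(-349 + N(12, 2))**2 = (-349 + sqrt(120 + 25*2)/5)**2 = (-349 + sqrt(120 + 50)/5)**2 = (-349 + sqrt(170)/5)**2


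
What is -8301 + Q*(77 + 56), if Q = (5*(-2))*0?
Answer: -8301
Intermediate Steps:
Q = 0 (Q = -10*0 = 0)
-8301 + Q*(77 + 56) = -8301 + 0*(77 + 56) = -8301 + 0*133 = -8301 + 0 = -8301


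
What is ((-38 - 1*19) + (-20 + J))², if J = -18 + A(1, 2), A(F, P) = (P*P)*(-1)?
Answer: 9801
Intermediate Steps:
A(F, P) = -P² (A(F, P) = P²*(-1) = -P²)
J = -22 (J = -18 - 1*2² = -18 - 1*4 = -18 - 4 = -22)
((-38 - 1*19) + (-20 + J))² = ((-38 - 1*19) + (-20 - 22))² = ((-38 - 19) - 42)² = (-57 - 42)² = (-99)² = 9801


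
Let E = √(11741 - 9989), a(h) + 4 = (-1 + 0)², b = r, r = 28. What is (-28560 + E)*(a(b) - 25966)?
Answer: 741674640 - 51938*√438 ≈ 7.4059e+8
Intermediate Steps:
b = 28
a(h) = -3 (a(h) = -4 + (-1 + 0)² = -4 + (-1)² = -4 + 1 = -3)
E = 2*√438 (E = √1752 = 2*√438 ≈ 41.857)
(-28560 + E)*(a(b) - 25966) = (-28560 + 2*√438)*(-3 - 25966) = (-28560 + 2*√438)*(-25969) = 741674640 - 51938*√438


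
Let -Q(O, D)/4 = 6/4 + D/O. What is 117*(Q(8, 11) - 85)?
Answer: -22581/2 ≈ -11291.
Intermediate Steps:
Q(O, D) = -6 - 4*D/O (Q(O, D) = -4*(6/4 + D/O) = -4*(6*(1/4) + D/O) = -4*(3/2 + D/O) = -6 - 4*D/O)
117*(Q(8, 11) - 85) = 117*((-6 - 4*11/8) - 85) = 117*((-6 - 4*11*1/8) - 85) = 117*((-6 - 11/2) - 85) = 117*(-23/2 - 85) = 117*(-193/2) = -22581/2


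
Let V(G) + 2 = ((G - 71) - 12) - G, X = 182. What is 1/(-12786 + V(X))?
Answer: -1/12871 ≈ -7.7694e-5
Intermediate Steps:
V(G) = -85 (V(G) = -2 + (((G - 71) - 12) - G) = -2 + (((-71 + G) - 12) - G) = -2 + ((-83 + G) - G) = -2 - 83 = -85)
1/(-12786 + V(X)) = 1/(-12786 - 85) = 1/(-12871) = -1/12871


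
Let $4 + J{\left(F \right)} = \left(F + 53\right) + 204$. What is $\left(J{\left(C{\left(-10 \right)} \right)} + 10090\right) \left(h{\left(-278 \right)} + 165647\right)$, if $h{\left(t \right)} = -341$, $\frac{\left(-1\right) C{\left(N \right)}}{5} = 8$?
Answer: $1703147718$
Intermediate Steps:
$C{\left(N \right)} = -40$ ($C{\left(N \right)} = \left(-5\right) 8 = -40$)
$J{\left(F \right)} = 253 + F$ ($J{\left(F \right)} = -4 + \left(\left(F + 53\right) + 204\right) = -4 + \left(\left(53 + F\right) + 204\right) = -4 + \left(257 + F\right) = 253 + F$)
$\left(J{\left(C{\left(-10 \right)} \right)} + 10090\right) \left(h{\left(-278 \right)} + 165647\right) = \left(\left(253 - 40\right) + 10090\right) \left(-341 + 165647\right) = \left(213 + 10090\right) 165306 = 10303 \cdot 165306 = 1703147718$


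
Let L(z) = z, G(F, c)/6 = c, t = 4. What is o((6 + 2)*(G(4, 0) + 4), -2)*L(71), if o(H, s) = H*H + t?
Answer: 72988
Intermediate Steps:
G(F, c) = 6*c
o(H, s) = 4 + H² (o(H, s) = H*H + 4 = H² + 4 = 4 + H²)
o((6 + 2)*(G(4, 0) + 4), -2)*L(71) = (4 + ((6 + 2)*(6*0 + 4))²)*71 = (4 + (8*(0 + 4))²)*71 = (4 + (8*4)²)*71 = (4 + 32²)*71 = (4 + 1024)*71 = 1028*71 = 72988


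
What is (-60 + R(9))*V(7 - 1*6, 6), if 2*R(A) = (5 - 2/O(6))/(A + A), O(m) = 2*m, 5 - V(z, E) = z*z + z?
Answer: -12931/72 ≈ -179.60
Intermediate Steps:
V(z, E) = 5 - z - z² (V(z, E) = 5 - (z*z + z) = 5 - (z² + z) = 5 - (z + z²) = 5 + (-z - z²) = 5 - z - z²)
R(A) = 29/(24*A) (R(A) = ((5 - 2/(2*6))/(A + A))/2 = ((5 - 2/12)/((2*A)))/2 = ((5 - 2*1/12)*(1/(2*A)))/2 = ((5 - ⅙)*(1/(2*A)))/2 = (29*(1/(2*A))/6)/2 = (29/(12*A))/2 = 29/(24*A))
(-60 + R(9))*V(7 - 1*6, 6) = (-60 + (29/24)/9)*(5 - (7 - 1*6) - (7 - 1*6)²) = (-60 + (29/24)*(⅑))*(5 - (7 - 6) - (7 - 6)²) = (-60 + 29/216)*(5 - 1*1 - 1*1²) = -12931*(5 - 1 - 1*1)/216 = -12931*(5 - 1 - 1)/216 = -12931/216*3 = -12931/72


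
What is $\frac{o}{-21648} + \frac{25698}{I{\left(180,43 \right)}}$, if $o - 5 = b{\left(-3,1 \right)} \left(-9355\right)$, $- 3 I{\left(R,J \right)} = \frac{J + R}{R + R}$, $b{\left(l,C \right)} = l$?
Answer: $- \frac{300410693965}{2413752} \approx -1.2446 \cdot 10^{5}$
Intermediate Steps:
$I{\left(R,J \right)} = - \frac{J + R}{6 R}$ ($I{\left(R,J \right)} = - \frac{\left(J + R\right) \frac{1}{R + R}}{3} = - \frac{\left(J + R\right) \frac{1}{2 R}}{3} = - \frac{\frac{1}{2} \frac{1}{R} \left(J + R\right)}{3} = - \frac{J + R}{6 R}$)
$o = 28070$ ($o = 5 - -28065 = 5 + 28065 = 28070$)
$\frac{o}{-21648} + \frac{25698}{I{\left(180,43 \right)}} = \frac{28070}{-21648} + \frac{25698}{\frac{1}{6} \cdot \frac{1}{180} \left(\left(-1\right) 43 - 180\right)} = 28070 \left(- \frac{1}{21648}\right) + \frac{25698}{\frac{1}{6} \cdot \frac{1}{180} \left(-43 - 180\right)} = - \frac{14035}{10824} + \frac{25698}{\frac{1}{6} \cdot \frac{1}{180} \left(-223\right)} = - \frac{14035}{10824} + \frac{25698}{- \frac{223}{1080}} = - \frac{14035}{10824} + 25698 \left(- \frac{1080}{223}\right) = - \frac{14035}{10824} - \frac{27753840}{223} = - \frac{300410693965}{2413752}$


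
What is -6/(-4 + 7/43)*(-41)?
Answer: -3526/55 ≈ -64.109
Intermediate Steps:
-6/(-4 + 7/43)*(-41) = -6/(-165/43)*(-41) = -6*(-43/165)*(-41) = (86/55)*(-41) = -3526/55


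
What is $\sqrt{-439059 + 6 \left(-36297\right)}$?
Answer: $i \sqrt{656841} \approx 810.46 i$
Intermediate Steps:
$\sqrt{-439059 + 6 \left(-36297\right)} = \sqrt{-439059 - 217782} = \sqrt{-656841} = i \sqrt{656841}$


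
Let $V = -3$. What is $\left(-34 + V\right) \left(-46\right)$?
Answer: $1702$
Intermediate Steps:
$\left(-34 + V\right) \left(-46\right) = \left(-34 - 3\right) \left(-46\right) = \left(-37\right) \left(-46\right) = 1702$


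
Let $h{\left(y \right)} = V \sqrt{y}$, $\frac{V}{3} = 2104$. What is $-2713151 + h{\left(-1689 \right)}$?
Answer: $-2713151 + 6312 i \sqrt{1689} \approx -2.7132 \cdot 10^{6} + 2.5941 \cdot 10^{5} i$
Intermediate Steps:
$V = 6312$ ($V = 3 \cdot 2104 = 6312$)
$h{\left(y \right)} = 6312 \sqrt{y}$
$-2713151 + h{\left(-1689 \right)} = -2713151 + 6312 \sqrt{-1689} = -2713151 + 6312 i \sqrt{1689}$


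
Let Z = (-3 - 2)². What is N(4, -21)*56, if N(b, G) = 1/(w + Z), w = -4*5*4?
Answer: -56/55 ≈ -1.0182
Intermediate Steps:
Z = 25 (Z = (-5)² = 25)
w = -80 (w = -20*4 = -80)
N(b, G) = -1/55 (N(b, G) = 1/(-80 + 25) = 1/(-55) = -1/55)
N(4, -21)*56 = -1/55*56 = -56/55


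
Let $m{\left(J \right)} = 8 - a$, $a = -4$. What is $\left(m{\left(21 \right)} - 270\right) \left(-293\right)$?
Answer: $75594$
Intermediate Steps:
$m{\left(J \right)} = 12$ ($m{\left(J \right)} = 8 - -4 = 8 + 4 = 12$)
$\left(m{\left(21 \right)} - 270\right) \left(-293\right) = \left(12 - 270\right) \left(-293\right) = \left(-258\right) \left(-293\right) = 75594$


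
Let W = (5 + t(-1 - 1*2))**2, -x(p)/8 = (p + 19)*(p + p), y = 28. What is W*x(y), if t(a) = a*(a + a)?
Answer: -11138624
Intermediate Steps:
x(p) = -16*p*(19 + p) (x(p) = -8*(p + 19)*(p + p) = -8*(19 + p)*2*p = -16*p*(19 + p))
t(a) = 2*a**2 (t(a) = a*(2*a) = 2*a**2)
W = 529 (W = (5 + 2*(-1 - 1*2)**2)**2 = (5 + 2*(-1 - 2)**2)**2 = (5 + 2*(-3)**2)**2 = (5 + 2*9)**2 = (5 + 18)**2 = 23**2 = 529)
W*x(y) = 529*(-16*28*(19 + 28)) = 529*(-16*28*47) = 529*(-21056) = -11138624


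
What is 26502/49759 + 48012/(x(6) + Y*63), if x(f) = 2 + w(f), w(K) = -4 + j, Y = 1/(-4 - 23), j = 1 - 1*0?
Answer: -3583411152/248795 ≈ -14403.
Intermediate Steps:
j = 1 (j = 1 + 0 = 1)
Y = -1/27 (Y = 1/(-27) = -1/27 ≈ -0.037037)
w(K) = -3 (w(K) = -4 + 1 = -3)
x(f) = -1 (x(f) = 2 - 3 = -1)
26502/49759 + 48012/(x(6) + Y*63) = 26502/49759 + 48012/(-1 - 1/27*63) = 26502*(1/49759) + 48012/(-1 - 7/3) = 26502/49759 + 48012/(-10/3) = 26502/49759 + 48012*(-3/10) = 26502/49759 - 72018/5 = -3583411152/248795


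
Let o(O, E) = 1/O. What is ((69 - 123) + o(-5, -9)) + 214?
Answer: 799/5 ≈ 159.80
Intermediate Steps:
((69 - 123) + o(-5, -9)) + 214 = ((69 - 123) + 1/(-5)) + 214 = (-54 - ⅕) + 214 = -271/5 + 214 = 799/5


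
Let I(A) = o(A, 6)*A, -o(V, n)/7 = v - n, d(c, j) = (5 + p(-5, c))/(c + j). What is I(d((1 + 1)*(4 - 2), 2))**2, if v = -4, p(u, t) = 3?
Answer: 78400/9 ≈ 8711.1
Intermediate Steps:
d(c, j) = 8/(c + j) (d(c, j) = (5 + 3)/(c + j) = 8/(c + j))
o(V, n) = 28 + 7*n (o(V, n) = -7*(-4 - n) = 28 + 7*n)
I(A) = 70*A (I(A) = (28 + 7*6)*A = (28 + 42)*A = 70*A)
I(d((1 + 1)*(4 - 2), 2))**2 = (70*(8/((1 + 1)*(4 - 2) + 2)))**2 = (70*(8/(2*2 + 2)))**2 = (70*(8/(4 + 2)))**2 = (70*(8/6))**2 = (70*(8*(1/6)))**2 = (70*(4/3))**2 = (280/3)**2 = 78400/9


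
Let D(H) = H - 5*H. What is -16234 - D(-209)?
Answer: -17070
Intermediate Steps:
D(H) = -4*H
-16234 - D(-209) = -16234 - (-4)*(-209) = -16234 - 1*836 = -16234 - 836 = -17070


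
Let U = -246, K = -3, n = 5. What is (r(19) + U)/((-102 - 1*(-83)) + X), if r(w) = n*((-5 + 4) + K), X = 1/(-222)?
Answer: 59052/4219 ≈ 13.997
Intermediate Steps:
X = -1/222 ≈ -0.0045045
r(w) = -20 (r(w) = 5*((-5 + 4) - 3) = 5*(-1 - 3) = 5*(-4) = -20)
(r(19) + U)/((-102 - 1*(-83)) + X) = (-20 - 246)/((-102 - 1*(-83)) - 1/222) = -266/((-102 + 83) - 1/222) = -266/(-19 - 1/222) = -266/(-4219/222) = -266*(-222/4219) = 59052/4219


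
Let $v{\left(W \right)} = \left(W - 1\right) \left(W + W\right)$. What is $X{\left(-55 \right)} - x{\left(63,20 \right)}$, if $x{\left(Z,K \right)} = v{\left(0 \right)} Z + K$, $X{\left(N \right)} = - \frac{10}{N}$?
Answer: $- \frac{218}{11} \approx -19.818$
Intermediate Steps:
$v{\left(W \right)} = 2 W \left(-1 + W\right)$ ($v{\left(W \right)} = \left(-1 + W\right) 2 W = 2 W \left(-1 + W\right)$)
$x{\left(Z,K \right)} = K$ ($x{\left(Z,K \right)} = 2 \cdot 0 \left(-1 + 0\right) Z + K = 2 \cdot 0 \left(-1\right) Z + K = 0 Z + K = 0 + K = K$)
$X{\left(-55 \right)} - x{\left(63,20 \right)} = - \frac{10}{-55} - 20 = \left(-10\right) \left(- \frac{1}{55}\right) - 20 = \frac{2}{11} - 20 = - \frac{218}{11}$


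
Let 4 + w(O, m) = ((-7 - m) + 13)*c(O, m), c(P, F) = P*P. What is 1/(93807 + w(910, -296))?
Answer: 1/250180003 ≈ 3.9971e-9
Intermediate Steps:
c(P, F) = P**2
w(O, m) = -4 + O**2*(6 - m) (w(O, m) = -4 + ((-7 - m) + 13)*O**2 = -4 + (6 - m)*O**2 = -4 + O**2*(6 - m))
1/(93807 + w(910, -296)) = 1/(93807 + (-4 + 6*910**2 - 1*(-296)*910**2)) = 1/(93807 + (-4 + 6*828100 - 1*(-296)*828100)) = 1/(93807 + (-4 + 4968600 + 245117600)) = 1/(93807 + 250086196) = 1/250180003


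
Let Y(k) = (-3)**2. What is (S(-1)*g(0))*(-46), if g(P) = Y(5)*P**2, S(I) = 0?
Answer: 0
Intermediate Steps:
Y(k) = 9
g(P) = 9*P**2
(S(-1)*g(0))*(-46) = (0*(9*0**2))*(-46) = (0*(9*0))*(-46) = (0*0)*(-46) = 0*(-46) = 0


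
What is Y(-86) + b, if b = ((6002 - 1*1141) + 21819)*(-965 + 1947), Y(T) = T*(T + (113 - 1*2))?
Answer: 26197610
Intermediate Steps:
Y(T) = T*(111 + T) (Y(T) = T*(T + (113 - 2)) = T*(T + 111) = T*(111 + T))
b = 26199760 (b = ((6002 - 1141) + 21819)*982 = (4861 + 21819)*982 = 26680*982 = 26199760)
Y(-86) + b = -86*(111 - 86) + 26199760 = -86*25 + 26199760 = -2150 + 26199760 = 26197610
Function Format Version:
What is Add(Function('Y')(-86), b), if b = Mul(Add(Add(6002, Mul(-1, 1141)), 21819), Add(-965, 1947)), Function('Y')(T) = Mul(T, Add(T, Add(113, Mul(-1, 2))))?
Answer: 26197610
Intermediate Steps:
Function('Y')(T) = Mul(T, Add(111, T)) (Function('Y')(T) = Mul(T, Add(T, Add(113, -2))) = Mul(T, Add(T, 111)) = Mul(T, Add(111, T)))
b = 26199760 (b = Mul(Add(Add(6002, -1141), 21819), 982) = Mul(Add(4861, 21819), 982) = Mul(26680, 982) = 26199760)
Add(Function('Y')(-86), b) = Add(Mul(-86, Add(111, -86)), 26199760) = Add(Mul(-86, 25), 26199760) = Add(-2150, 26199760) = 26197610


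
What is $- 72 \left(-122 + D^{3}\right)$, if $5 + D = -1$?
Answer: $24336$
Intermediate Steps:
$D = -6$ ($D = -5 - 1 = -6$)
$- 72 \left(-122 + D^{3}\right) = - 72 \left(-122 + \left(-6\right)^{3}\right) = - 72 \left(-122 - 216\right) = \left(-72\right) \left(-338\right) = 24336$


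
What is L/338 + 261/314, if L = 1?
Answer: 22133/26533 ≈ 0.83417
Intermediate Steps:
L/338 + 261/314 = 1/338 + 261/314 = 22133/26533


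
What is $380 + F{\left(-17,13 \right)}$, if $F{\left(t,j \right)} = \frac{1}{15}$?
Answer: $\frac{5701}{15} \approx 380.07$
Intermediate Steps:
$F{\left(t,j \right)} = \frac{1}{15}$
$380 + F{\left(-17,13 \right)} = 380 + \frac{1}{15} = \frac{5701}{15}$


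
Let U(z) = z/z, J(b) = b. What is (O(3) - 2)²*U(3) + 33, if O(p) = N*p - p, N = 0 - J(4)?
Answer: 322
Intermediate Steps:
U(z) = 1
N = -4 (N = 0 - 1*4 = 0 - 4 = -4)
O(p) = -5*p (O(p) = -4*p - p = -5*p)
(O(3) - 2)²*U(3) + 33 = (-5*3 - 2)²*1 + 33 = (-15 - 2)²*1 + 33 = (-17)²*1 + 33 = 289*1 + 33 = 289 + 33 = 322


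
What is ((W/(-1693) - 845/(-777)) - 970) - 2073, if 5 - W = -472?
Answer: -4001887867/1315461 ≈ -3042.2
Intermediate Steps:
W = 477 (W = 5 - 1*(-472) = 5 + 472 = 477)
((W/(-1693) - 845/(-777)) - 970) - 2073 = ((477/(-1693) - 845/(-777)) - 970) - 2073 = ((477*(-1/1693) - 845*(-1/777)) - 970) - 2073 = ((-477/1693 + 845/777) - 970) - 2073 = (1059956/1315461 - 970) - 2073 = -1274937214/1315461 - 2073 = -4001887867/1315461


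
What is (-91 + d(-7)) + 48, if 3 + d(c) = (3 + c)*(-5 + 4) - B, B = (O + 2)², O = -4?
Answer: -46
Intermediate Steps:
B = 4 (B = (-4 + 2)² = (-2)² = 4)
d(c) = -10 - c (d(c) = -3 + ((3 + c)*(-5 + 4) - 1*4) = -3 + ((3 + c)*(-1) - 4) = -3 + ((-3 - c) - 4) = -3 + (-7 - c) = -10 - c)
(-91 + d(-7)) + 48 = (-91 + (-10 - 1*(-7))) + 48 = (-91 + (-10 + 7)) + 48 = (-91 - 3) + 48 = -94 + 48 = -46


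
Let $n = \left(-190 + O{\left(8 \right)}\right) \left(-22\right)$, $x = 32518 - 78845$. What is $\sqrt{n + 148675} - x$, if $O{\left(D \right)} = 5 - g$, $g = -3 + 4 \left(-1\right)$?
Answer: $46327 + \sqrt{152591} \approx 46718.0$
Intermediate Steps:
$x = -46327$
$g = -7$ ($g = -3 - 4 = -7$)
$O{\left(D \right)} = 12$ ($O{\left(D \right)} = 5 - -7 = 5 + 7 = 12$)
$n = 3916$ ($n = \left(-190 + 12\right) \left(-22\right) = \left(-178\right) \left(-22\right) = 3916$)
$\sqrt{n + 148675} - x = \sqrt{3916 + 148675} - -46327 = \sqrt{152591} + 46327 = 46327 + \sqrt{152591}$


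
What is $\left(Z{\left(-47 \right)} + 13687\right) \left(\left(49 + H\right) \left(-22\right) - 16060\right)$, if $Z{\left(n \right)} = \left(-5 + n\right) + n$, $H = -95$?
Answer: $-204472224$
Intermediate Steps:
$Z{\left(n \right)} = -5 + 2 n$
$\left(Z{\left(-47 \right)} + 13687\right) \left(\left(49 + H\right) \left(-22\right) - 16060\right) = \left(\left(-5 + 2 \left(-47\right)\right) + 13687\right) \left(\left(49 - 95\right) \left(-22\right) - 16060\right) = \left(\left(-5 - 94\right) + 13687\right) \left(\left(-46\right) \left(-22\right) - 16060\right) = \left(-99 + 13687\right) \left(1012 - 16060\right) = 13588 \left(-15048\right) = -204472224$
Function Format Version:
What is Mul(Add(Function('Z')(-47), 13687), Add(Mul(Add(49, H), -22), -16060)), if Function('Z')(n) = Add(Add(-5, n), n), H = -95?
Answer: -204472224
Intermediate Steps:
Function('Z')(n) = Add(-5, Mul(2, n))
Mul(Add(Function('Z')(-47), 13687), Add(Mul(Add(49, H), -22), -16060)) = Mul(Add(Add(-5, Mul(2, -47)), 13687), Add(Mul(Add(49, -95), -22), -16060)) = Mul(Add(Add(-5, -94), 13687), Add(Mul(-46, -22), -16060)) = Mul(Add(-99, 13687), Add(1012, -16060)) = Mul(13588, -15048) = -204472224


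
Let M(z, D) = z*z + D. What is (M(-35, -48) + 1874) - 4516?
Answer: -1465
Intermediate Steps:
M(z, D) = D + z² (M(z, D) = z² + D = D + z²)
(M(-35, -48) + 1874) - 4516 = ((-48 + (-35)²) + 1874) - 4516 = ((-48 + 1225) + 1874) - 4516 = (1177 + 1874) - 4516 = 3051 - 4516 = -1465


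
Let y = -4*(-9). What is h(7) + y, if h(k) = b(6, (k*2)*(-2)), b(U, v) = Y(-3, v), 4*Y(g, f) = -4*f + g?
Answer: 253/4 ≈ 63.250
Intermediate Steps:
Y(g, f) = -f + g/4 (Y(g, f) = (-4*f + g)/4 = (g - 4*f)/4 = -f + g/4)
y = 36
b(U, v) = -¾ - v (b(U, v) = -v + (¼)*(-3) = -v - ¾ = -¾ - v)
h(k) = -¾ + 4*k (h(k) = -¾ - k*2*(-2) = -¾ - 2*k*(-2) = -¾ - (-4)*k = -¾ + 4*k)
h(7) + y = (-¾ + 4*7) + 36 = (-¾ + 28) + 36 = 109/4 + 36 = 253/4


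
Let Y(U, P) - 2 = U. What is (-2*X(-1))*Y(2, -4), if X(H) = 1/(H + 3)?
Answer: -4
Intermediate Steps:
Y(U, P) = 2 + U
X(H) = 1/(3 + H)
(-2*X(-1))*Y(2, -4) = (-2/(3 - 1))*(2 + 2) = -2/2*4 = -2*1/2*4 = -1*4 = -4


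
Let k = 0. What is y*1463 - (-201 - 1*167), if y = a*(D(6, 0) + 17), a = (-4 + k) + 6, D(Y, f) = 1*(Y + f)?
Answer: 67666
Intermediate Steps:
D(Y, f) = Y + f
a = 2 (a = (-4 + 0) + 6 = -4 + 6 = 2)
y = 46 (y = 2*((6 + 0) + 17) = 2*(6 + 17) = 2*23 = 46)
y*1463 - (-201 - 1*167) = 46*1463 - (-201 - 1*167) = 67298 - (-201 - 167) = 67298 - 1*(-368) = 67298 + 368 = 67666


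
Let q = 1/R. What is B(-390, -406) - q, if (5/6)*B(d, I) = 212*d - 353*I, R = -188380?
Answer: 13707583729/188380 ≈ 72766.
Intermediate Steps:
B(d, I) = -2118*I/5 + 1272*d/5 (B(d, I) = 6*(212*d - 353*I)/5 = 6*(-353*I + 212*d)/5 = -2118*I/5 + 1272*d/5)
q = -1/188380 (q = 1/(-188380) = -1/188380 ≈ -5.3084e-6)
B(-390, -406) - q = (-2118/5*(-406) + (1272/5)*(-390)) - 1*(-1/188380) = (859908/5 - 99216) + 1/188380 = 363828/5 + 1/188380 = 13707583729/188380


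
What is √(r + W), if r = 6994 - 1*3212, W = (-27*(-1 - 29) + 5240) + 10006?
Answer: √19838 ≈ 140.85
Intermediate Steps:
W = 16056 (W = (-27*(-30) + 5240) + 10006 = (810 + 5240) + 10006 = 6050 + 10006 = 16056)
r = 3782 (r = 6994 - 3212 = 3782)
√(r + W) = √(3782 + 16056) = √19838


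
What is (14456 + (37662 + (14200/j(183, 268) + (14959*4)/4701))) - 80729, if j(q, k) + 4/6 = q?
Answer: -73338677225/2571447 ≈ -28520.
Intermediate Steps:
j(q, k) = -2/3 + q
(14456 + (37662 + (14200/j(183, 268) + (14959*4)/4701))) - 80729 = (14456 + (37662 + (14200/(-2/3 + 183) + (14959*4)/4701))) - 80729 = (14456 + (37662 + (14200/(547/3) + 59836*(1/4701)))) - 80729 = (14456 + (37662 + (14200*(3/547) + 59836/4701))) - 80729 = (14456 + (37662 + (42600/547 + 59836/4701))) - 80729 = (14456 + (37662 + 232992892/2571447)) - 80729 = (14456 + 97078829806/2571447) - 80729 = 134251667638/2571447 - 80729 = -73338677225/2571447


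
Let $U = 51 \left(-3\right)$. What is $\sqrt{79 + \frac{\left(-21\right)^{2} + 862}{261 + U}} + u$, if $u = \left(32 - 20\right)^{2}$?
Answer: $144 + \frac{\sqrt{29505}}{18} \approx 153.54$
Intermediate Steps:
$U = -153$
$u = 144$ ($u = 12^{2} = 144$)
$\sqrt{79 + \frac{\left(-21\right)^{2} + 862}{261 + U}} + u = \sqrt{79 + \frac{\left(-21\right)^{2} + 862}{261 - 153}} + 144 = \sqrt{79 + \frac{441 + 862}{108}} + 144 = \sqrt{79 + 1303 \cdot \frac{1}{108}} + 144 = \sqrt{79 + \frac{1303}{108}} + 144 = \sqrt{\frac{9835}{108}} + 144 = \frac{\sqrt{29505}}{18} + 144 = 144 + \frac{\sqrt{29505}}{18}$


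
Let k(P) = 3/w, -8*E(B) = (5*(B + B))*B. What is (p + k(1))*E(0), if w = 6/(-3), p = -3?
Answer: 0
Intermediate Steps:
w = -2 (w = 6*(-⅓) = -2)
E(B) = -5*B²/4 (E(B) = -5*(B + B)*B/8 = -5*(2*B)*B/8 = -10*B*B/8 = -5*B²/4)
k(P) = -3/2 (k(P) = 3/(-2) = 3*(-½) = -3/2)
(p + k(1))*E(0) = (-3 - 3/2)*(-5/4*0²) = -(-45)*0/8 = -9/2*0 = 0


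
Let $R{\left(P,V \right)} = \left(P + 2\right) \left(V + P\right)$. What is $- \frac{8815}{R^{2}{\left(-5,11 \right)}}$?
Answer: $- \frac{8815}{324} \approx -27.207$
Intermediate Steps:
$R{\left(P,V \right)} = \left(2 + P\right) \left(P + V\right)$
$- \frac{8815}{R^{2}{\left(-5,11 \right)}} = - \frac{8815}{\left(\left(-5\right)^{2} + 2 \left(-5\right) + 2 \cdot 11 - 55\right)^{2}} = - \frac{8815}{\left(25 - 10 + 22 - 55\right)^{2}} = - \frac{8815}{\left(-18\right)^{2}} = - \frac{8815}{324}$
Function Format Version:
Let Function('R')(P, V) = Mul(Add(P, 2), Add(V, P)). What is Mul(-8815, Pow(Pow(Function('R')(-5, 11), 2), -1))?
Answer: Rational(-8815, 324) ≈ -27.207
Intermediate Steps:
Function('R')(P, V) = Mul(Add(2, P), Add(P, V))
Mul(-8815, Pow(Pow(Function('R')(-5, 11), 2), -1)) = Mul(-8815, Pow(Pow(Add(Pow(-5, 2), Mul(2, -5), Mul(2, 11), Mul(-5, 11)), 2), -1)) = Mul(-8815, Pow(Pow(Add(25, -10, 22, -55), 2), -1)) = Mul(-8815, Pow(Pow(-18, 2), -1)) = Mul(-8815, Pow(324, -1)) = Mul(-8815, Rational(1, 324)) = Rational(-8815, 324)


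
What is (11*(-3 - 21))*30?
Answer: -7920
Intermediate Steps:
(11*(-3 - 21))*30 = (11*(-24))*30 = -264*30 = -7920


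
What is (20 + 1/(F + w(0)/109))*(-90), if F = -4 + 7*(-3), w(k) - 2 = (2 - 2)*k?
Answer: -4891590/2723 ≈ -1796.4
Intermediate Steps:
w(k) = 2 (w(k) = 2 + (2 - 2)*k = 2 + 0*k = 2 + 0 = 2)
F = -25 (F = -4 - 21 = -25)
(20 + 1/(F + w(0)/109))*(-90) = (20 + 1/(-25 + 2/109))*(-90) = (20 + 1/(-2723/109))*(-90) = (20 - 109/2723)*(-90) = (54351/2723)*(-90) = -4891590/2723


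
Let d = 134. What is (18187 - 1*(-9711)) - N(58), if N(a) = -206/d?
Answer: 1869269/67 ≈ 27900.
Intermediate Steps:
N(a) = -103/67 (N(a) = -206/134 = -206*1/134 = -103/67)
(18187 - 1*(-9711)) - N(58) = (18187 - 1*(-9711)) - 1*(-103/67) = (18187 + 9711) + 103/67 = 27898 + 103/67 = 1869269/67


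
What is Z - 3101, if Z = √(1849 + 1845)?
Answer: -3101 + √3694 ≈ -3040.2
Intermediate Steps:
Z = √3694 ≈ 60.778
Z - 3101 = √3694 - 3101 = -3101 + √3694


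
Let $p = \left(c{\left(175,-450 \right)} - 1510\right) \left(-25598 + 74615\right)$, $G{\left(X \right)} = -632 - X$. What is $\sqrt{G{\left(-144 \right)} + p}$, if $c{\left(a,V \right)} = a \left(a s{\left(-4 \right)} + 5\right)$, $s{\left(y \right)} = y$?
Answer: $i \sqrt{6035708783} \approx 77690.0 i$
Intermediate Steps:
$c{\left(a,V \right)} = a \left(5 - 4 a\right)$ ($c{\left(a,V \right)} = a \left(a \left(-4\right) + 5\right) = a \left(- 4 a + 5\right) = a \left(5 - 4 a\right)$)
$p = -6035708295$ ($p = \left(175 \left(5 - 700\right) - 1510\right) \left(-25598 + 74615\right) = \left(175 \left(5 - 700\right) - 1510\right) 49017 = \left(175 \left(-695\right) - 1510\right) 49017 = \left(-121625 - 1510\right) 49017 = \left(-123135\right) 49017 = -6035708295$)
$\sqrt{G{\left(-144 \right)} + p} = \sqrt{\left(-632 - -144\right) - 6035708295} = \sqrt{\left(-632 + 144\right) - 6035708295} = \sqrt{-488 - 6035708295} = \sqrt{-6035708783} = i \sqrt{6035708783}$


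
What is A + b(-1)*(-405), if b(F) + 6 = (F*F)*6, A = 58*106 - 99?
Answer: 6049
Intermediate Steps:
A = 6049 (A = 6148 - 99 = 6049)
b(F) = -6 + 6*F² (b(F) = -6 + (F*F)*6 = -6 + F²*6 = -6 + 6*F²)
A + b(-1)*(-405) = 6049 + (-6 + 6*(-1)²)*(-405) = 6049 + (-6 + 6*1)*(-405) = 6049 + (-6 + 6)*(-405) = 6049 + 0*(-405) = 6049 + 0 = 6049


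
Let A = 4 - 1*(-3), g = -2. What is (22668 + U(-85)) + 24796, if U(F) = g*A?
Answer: 47450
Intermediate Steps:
A = 7 (A = 4 + 3 = 7)
U(F) = -14 (U(F) = -2*7 = -14)
(22668 + U(-85)) + 24796 = (22668 - 14) + 24796 = 22654 + 24796 = 47450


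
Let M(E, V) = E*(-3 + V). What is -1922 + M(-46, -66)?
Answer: 1252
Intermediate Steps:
-1922 + M(-46, -66) = -1922 - 46*(-3 - 66) = -1922 - 46*(-69) = -1922 + 3174 = 1252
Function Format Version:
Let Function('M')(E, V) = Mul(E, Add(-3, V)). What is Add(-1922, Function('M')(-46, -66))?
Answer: 1252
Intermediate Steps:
Add(-1922, Function('M')(-46, -66)) = Add(-1922, Mul(-46, Add(-3, -66))) = Add(-1922, Mul(-46, -69)) = Add(-1922, 3174) = 1252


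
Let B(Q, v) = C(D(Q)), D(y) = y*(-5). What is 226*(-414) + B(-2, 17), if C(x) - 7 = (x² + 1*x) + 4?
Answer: -93443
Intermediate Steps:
D(y) = -5*y
C(x) = 11 + x + x² (C(x) = 7 + ((x² + 1*x) + 4) = 7 + ((x² + x) + 4) = 7 + ((x + x²) + 4) = 7 + (4 + x + x²) = 11 + x + x²)
B(Q, v) = 11 - 5*Q + 25*Q² (B(Q, v) = 11 - 5*Q + (-5*Q)² = 11 - 5*Q + 25*Q²)
226*(-414) + B(-2, 17) = 226*(-414) + (11 - 5*(-2) + 25*(-2)²) = -93564 + (11 + 10 + 25*4) = -93564 + (11 + 10 + 100) = -93564 + 121 = -93443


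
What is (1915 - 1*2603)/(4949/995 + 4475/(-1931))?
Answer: -660942680/2551947 ≈ -259.00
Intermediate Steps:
(1915 - 1*2603)/(4949/995 + 4475/(-1931)) = (1915 - 2603)/(4949*(1/995) + 4475*(-1/1931)) = -688/(4949/995 - 4475/1931) = -688/5103894/1921345 = -688*1921345/5103894 = -660942680/2551947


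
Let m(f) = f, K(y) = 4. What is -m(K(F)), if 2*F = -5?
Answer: -4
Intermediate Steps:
F = -5/2 (F = (1/2)*(-5) = -5/2 ≈ -2.5000)
-m(K(F)) = -1*4 = -4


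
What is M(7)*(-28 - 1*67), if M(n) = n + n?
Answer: -1330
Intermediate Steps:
M(n) = 2*n
M(7)*(-28 - 1*67) = (2*7)*(-28 - 1*67) = 14*(-28 - 67) = 14*(-95) = -1330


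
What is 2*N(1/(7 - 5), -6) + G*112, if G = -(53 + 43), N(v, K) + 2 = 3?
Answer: -10750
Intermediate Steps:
N(v, K) = 1 (N(v, K) = -2 + 3 = 1)
G = -96 (G = -1*96 = -96)
2*N(1/(7 - 5), -6) + G*112 = 2*1 - 96*112 = 2 - 10752 = -10750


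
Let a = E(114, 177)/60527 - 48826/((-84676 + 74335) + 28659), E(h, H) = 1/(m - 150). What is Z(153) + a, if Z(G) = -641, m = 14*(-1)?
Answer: -58519588643255/90916154052 ≈ -643.67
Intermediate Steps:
m = -14
E(h, H) = -1/164 (E(h, H) = 1/(-14 - 150) = 1/(-164) = -1/164)
a = -242333895923/90916154052 (a = -1/164/60527 - 48826/((-84676 + 74335) + 28659) = -1/164*1/60527 - 48826/(-10341 + 28659) = -1/9926428 - 48826/18318 = -1/9926428 - 48826*1/18318 = -1/9926428 - 24413/9159 = -242333895923/90916154052 ≈ -2.6655)
Z(153) + a = -641 - 242333895923/90916154052 = -58519588643255/90916154052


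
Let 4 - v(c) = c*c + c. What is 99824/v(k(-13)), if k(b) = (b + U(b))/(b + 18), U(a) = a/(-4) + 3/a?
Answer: 6748102400/135979 ≈ 49626.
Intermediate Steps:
U(a) = 3/a - a/4 (U(a) = a*(-¼) + 3/a = -a/4 + 3/a = 3/a - a/4)
k(b) = (3/b + 3*b/4)/(18 + b) (k(b) = (b + (3/b - b/4))/(b + 18) = (3/b + 3*b/4)/(18 + b))
v(c) = 4 - c - c² (v(c) = 4 - (c*c + c) = 4 - (c² + c) = 4 - (c + c²) = 4 + (-c - c²) = 4 - c - c²)
99824/v(k(-13)) = 99824/(4 - 3*(4 + (-13)²)/(4*(-13)*(18 - 13)) - ((¾)*(4 + (-13)²)/(-13*(18 - 13)))²) = 99824/(4 - 3*(-1)*(4 + 169)/(4*13*5) - ((¾)*(-1/13)*(4 + 169)/5)²) = 99824/(4 - 3*(-1)*173/(4*13*5) - ((¾)*(-1/13)*(⅕)*173)²) = 99824/(4 - 1*(-519/260) - (-519/260)²) = 99824/(4 + 519/260 - 1*269361/67600) = 99824/(4 + 519/260 - 269361/67600) = 99824/(135979/67600) = 99824*(67600/135979) = 6748102400/135979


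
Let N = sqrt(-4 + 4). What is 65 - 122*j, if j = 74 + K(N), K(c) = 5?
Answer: -9573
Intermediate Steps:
N = 0 (N = sqrt(0) = 0)
j = 79 (j = 74 + 5 = 79)
65 - 122*j = 65 - 122*79 = 65 - 9638 = -9573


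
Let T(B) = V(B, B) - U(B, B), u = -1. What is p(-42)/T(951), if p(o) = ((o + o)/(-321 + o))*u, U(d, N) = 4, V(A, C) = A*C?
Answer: -28/109432037 ≈ -2.5587e-7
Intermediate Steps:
p(o) = -2*o/(-321 + o) (p(o) = ((o + o)/(-321 + o))*(-1) = ((2*o)/(-321 + o))*(-1) = (2*o/(-321 + o))*(-1) = -2*o/(-321 + o))
T(B) = -4 + B² (T(B) = B*B - 1*4 = B² - 4 = -4 + B²)
p(-42)/T(951) = (-2*(-42)/(-321 - 42))/(-4 + 951²) = (-2*(-42)/(-363))/(-4 + 904401) = -2*(-42)*(-1/363)/904397 = -28/121*1/904397 = -28/109432037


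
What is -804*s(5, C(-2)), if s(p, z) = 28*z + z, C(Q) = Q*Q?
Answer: -93264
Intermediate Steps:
C(Q) = Q²
s(p, z) = 29*z
-804*s(5, C(-2)) = -23316*(-2)² = -23316*4 = -804*116 = -93264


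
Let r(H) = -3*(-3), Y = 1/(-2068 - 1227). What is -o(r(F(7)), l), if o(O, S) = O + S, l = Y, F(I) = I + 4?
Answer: -29654/3295 ≈ -8.9997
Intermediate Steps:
Y = -1/3295 (Y = 1/(-3295) = -1/3295 ≈ -0.00030349)
F(I) = 4 + I
r(H) = 9
l = -1/3295 ≈ -0.00030349
-o(r(F(7)), l) = -(9 - 1/3295) = -1*29654/3295 = -29654/3295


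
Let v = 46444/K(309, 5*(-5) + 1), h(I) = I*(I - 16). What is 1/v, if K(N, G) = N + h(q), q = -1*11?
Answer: 303/23222 ≈ 0.013048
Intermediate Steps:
q = -11
h(I) = I*(-16 + I)
K(N, G) = 297 + N (K(N, G) = N - 11*(-16 - 11) = N - 11*(-27) = N + 297 = 297 + N)
v = 23222/303 (v = 46444/(297 + 309) = 46444/606 = 46444*(1/606) = 23222/303 ≈ 76.640)
1/v = 1/(23222/303) = 303/23222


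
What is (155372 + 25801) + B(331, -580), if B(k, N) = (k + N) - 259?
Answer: 180665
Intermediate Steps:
B(k, N) = -259 + N + k (B(k, N) = (N + k) - 259 = -259 + N + k)
(155372 + 25801) + B(331, -580) = (155372 + 25801) + (-259 - 580 + 331) = 181173 - 508 = 180665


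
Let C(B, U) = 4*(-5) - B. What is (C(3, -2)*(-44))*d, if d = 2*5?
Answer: 10120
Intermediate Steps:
C(B, U) = -20 - B
d = 10
(C(3, -2)*(-44))*d = ((-20 - 1*3)*(-44))*10 = ((-20 - 3)*(-44))*10 = -23*(-44)*10 = 1012*10 = 10120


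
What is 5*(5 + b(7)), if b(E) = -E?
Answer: -10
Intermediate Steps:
5*(5 + b(7)) = 5*(5 - 1*7) = 5*(5 - 7) = 5*(-2) = -10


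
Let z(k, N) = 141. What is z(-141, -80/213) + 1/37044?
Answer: 5223205/37044 ≈ 141.00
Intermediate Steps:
z(-141, -80/213) + 1/37044 = 141 + 1/37044 = 5223205/37044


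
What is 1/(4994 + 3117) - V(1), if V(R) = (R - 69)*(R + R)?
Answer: 1103097/8111 ≈ 136.00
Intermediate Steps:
V(R) = 2*R*(-69 + R) (V(R) = (-69 + R)*(2*R) = 2*R*(-69 + R))
1/(4994 + 3117) - V(1) = 1/(4994 + 3117) - 2*(-69 + 1) = 1/8111 - 2*(-68) = 1/8111 - 1*(-136) = 1/8111 + 136 = 1103097/8111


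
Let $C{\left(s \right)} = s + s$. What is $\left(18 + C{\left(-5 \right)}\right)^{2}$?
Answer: $64$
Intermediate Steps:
$C{\left(s \right)} = 2 s$
$\left(18 + C{\left(-5 \right)}\right)^{2} = \left(18 + 2 \left(-5\right)\right)^{2} = \left(18 - 10\right)^{2} = 8^{2} = 64$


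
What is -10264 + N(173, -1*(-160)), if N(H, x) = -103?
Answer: -10367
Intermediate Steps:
-10264 + N(173, -1*(-160)) = -10264 - 103 = -10367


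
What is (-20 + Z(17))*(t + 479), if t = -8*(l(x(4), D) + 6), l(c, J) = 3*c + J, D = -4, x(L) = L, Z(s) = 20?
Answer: 0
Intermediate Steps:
l(c, J) = J + 3*c
t = -112 (t = -8*((-4 + 3*4) + 6) = -8*((-4 + 12) + 6) = -8*(8 + 6) = -8*14 = -112)
(-20 + Z(17))*(t + 479) = (-20 + 20)*(-112 + 479) = 0*367 = 0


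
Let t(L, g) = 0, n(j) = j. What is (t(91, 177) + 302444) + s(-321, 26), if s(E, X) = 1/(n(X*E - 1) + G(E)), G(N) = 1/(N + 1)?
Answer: 807840323884/2671041 ≈ 3.0244e+5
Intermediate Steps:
G(N) = 1/(1 + N)
s(E, X) = 1/(-1 + 1/(1 + E) + E*X) (s(E, X) = 1/((X*E - 1) + 1/(1 + E)) = 1/((E*X - 1) + 1/(1 + E)) = 1/((-1 + E*X) + 1/(1 + E)) = 1/(-1 + 1/(1 + E) + E*X))
(t(91, 177) + 302444) + s(-321, 26) = (0 + 302444) + (1 - 321)/((-321)*(-1 + 26 - 321*26)) = 302444 - 1/321*(-320)/(-1 + 26 - 8346) = 302444 - 1/321*(-320)/(-8321) = 302444 - 1/321*(-1/8321)*(-320) = 302444 - 320/2671041 = 807840323884/2671041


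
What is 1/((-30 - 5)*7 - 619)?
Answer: -1/864 ≈ -0.0011574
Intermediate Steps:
1/((-30 - 5)*7 - 619) = 1/(-35*7 - 619) = 1/(-245 - 619) = 1/(-864) = -1/864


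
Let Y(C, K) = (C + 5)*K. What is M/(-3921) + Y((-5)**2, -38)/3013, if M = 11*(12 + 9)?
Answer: -1721981/3937991 ≈ -0.43727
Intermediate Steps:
Y(C, K) = K*(5 + C) (Y(C, K) = (5 + C)*K = K*(5 + C))
M = 231 (M = 11*21 = 231)
M/(-3921) + Y((-5)**2, -38)/3013 = 231/(-3921) - 38*(5 + (-5)**2)/3013 = 231*(-1/3921) - 38*(5 + 25)*(1/3013) = -77/1307 - 38*30*(1/3013) = -77/1307 - 1140*1/3013 = -77/1307 - 1140/3013 = -1721981/3937991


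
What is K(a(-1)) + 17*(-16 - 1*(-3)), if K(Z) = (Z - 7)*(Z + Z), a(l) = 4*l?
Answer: -133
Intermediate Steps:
K(Z) = 2*Z*(-7 + Z) (K(Z) = (-7 + Z)*(2*Z) = 2*Z*(-7 + Z))
K(a(-1)) + 17*(-16 - 1*(-3)) = 2*(4*(-1))*(-7 + 4*(-1)) + 17*(-16 - 1*(-3)) = 2*(-4)*(-7 - 4) + 17*(-16 + 3) = 2*(-4)*(-11) + 17*(-13) = 88 - 221 = -133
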